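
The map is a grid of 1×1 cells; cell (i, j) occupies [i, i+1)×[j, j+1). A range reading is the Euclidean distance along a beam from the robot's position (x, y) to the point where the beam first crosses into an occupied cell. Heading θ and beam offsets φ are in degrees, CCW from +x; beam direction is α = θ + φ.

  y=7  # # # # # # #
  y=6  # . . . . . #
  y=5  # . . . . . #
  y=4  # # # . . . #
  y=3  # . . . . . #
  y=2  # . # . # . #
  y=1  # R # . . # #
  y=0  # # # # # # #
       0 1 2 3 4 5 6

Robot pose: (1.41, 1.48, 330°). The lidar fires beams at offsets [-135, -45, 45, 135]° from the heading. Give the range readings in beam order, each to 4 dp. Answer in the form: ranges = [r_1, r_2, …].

beam 1: φ=-135°, α=195°
  d=(-0.9659,-0.2588)  start (1,1)  tX=0.4245 tY=1.8546  stride 1/|dx|=1.0353 1/|dy|=3.8637
    cross x-line → (0,1), t=0.4245 (wall)
  → r_1 = 0.4245
beam 2: φ=-45°, α=285°
  d=(0.2588,-0.9659)  start (1,1)  tX=2.2796 tY=0.4969  stride 1/|dx|=3.8637 1/|dy|=1.0353
    cross y-line → (1,0), t=0.4969 (wall)
  → r_2 = 0.4969
beam 3: φ=45°, α=15°
  d=(0.9659,0.2588)  start (1,1)  tX=0.6108 tY=2.0091  stride 1/|dx|=1.0353 1/|dy|=3.8637
    cross x-line → (2,1), t=0.6108 (wall)
  → r_3 = 0.6108
beam 4: φ=135°, α=105°
  d=(-0.2588,0.9659)  start (1,1)  tX=1.5841 tY=0.5383  stride 1/|dx|=3.8637 1/|dy|=1.0353
    cross y-line → (1,2), t=0.5383
    cross y-line → (1,3), t=1.5736
    cross x-line → (0,3), t=1.5841 (wall)
  → r_4 = 1.5841

ranges = [0.4245, 0.4969, 0.6108, 1.5841]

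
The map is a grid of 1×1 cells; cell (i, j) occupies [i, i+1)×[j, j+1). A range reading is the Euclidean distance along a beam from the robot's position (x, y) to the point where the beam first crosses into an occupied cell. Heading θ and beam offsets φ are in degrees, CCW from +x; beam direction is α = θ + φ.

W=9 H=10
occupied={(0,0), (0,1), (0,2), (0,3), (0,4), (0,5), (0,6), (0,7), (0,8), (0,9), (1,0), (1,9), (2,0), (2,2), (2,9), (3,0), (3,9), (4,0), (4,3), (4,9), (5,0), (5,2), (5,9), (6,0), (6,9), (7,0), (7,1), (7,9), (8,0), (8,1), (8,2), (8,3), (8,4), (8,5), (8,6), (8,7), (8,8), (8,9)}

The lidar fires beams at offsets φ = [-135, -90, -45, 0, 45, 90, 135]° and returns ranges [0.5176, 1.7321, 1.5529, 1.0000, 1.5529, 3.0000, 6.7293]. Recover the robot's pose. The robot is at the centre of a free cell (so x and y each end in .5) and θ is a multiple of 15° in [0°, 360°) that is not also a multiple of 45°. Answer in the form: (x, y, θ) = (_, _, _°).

Candidates: 52 free-cell centres × 16 headings = 832 poses. Raycast each; keep the one whose scan matches to 4 dp.
  (4.5, 7.5, 150°): beam 1 = 3.6235 ≠ 0.5176 ✗
  (4.5, 2.5, 165°): beam 1 = 0.5774 ≠ 0.5176 ✗
  (1.5, 2.5, 285°): beam 1 = 0.5774 ≠ 0.5176 ✗
  (2.5, 8.5, 255°): beam 1 = 0.5774 ≠ 0.5176 ✗
  (4.5, 6.5, 165°): beam 1 = 4.0415 ≠ 0.5176 ✗
  …
  (6.5, 2.5, 330°): r_1=0.5176, r_2=1.7321, r_3=1.5529, r_4=1.0000, r_5=1.5529, r_6=3.0000, r_7=6.7293 — all match ✓
Only this pose fits every beam.

(x, y, θ) = (6.5, 2.5, 330°)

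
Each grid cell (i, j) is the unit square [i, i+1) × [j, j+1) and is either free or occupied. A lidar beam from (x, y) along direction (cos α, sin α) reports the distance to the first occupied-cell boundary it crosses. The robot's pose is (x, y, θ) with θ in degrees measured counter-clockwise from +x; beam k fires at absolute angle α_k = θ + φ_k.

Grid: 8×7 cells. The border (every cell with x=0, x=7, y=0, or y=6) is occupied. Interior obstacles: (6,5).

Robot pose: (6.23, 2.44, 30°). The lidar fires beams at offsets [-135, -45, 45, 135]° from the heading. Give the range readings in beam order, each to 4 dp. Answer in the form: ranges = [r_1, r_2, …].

ranges = [1.4908, 0.7972, 2.6503, 5.4145]

beam 1: φ=-135°, α=255°
  cosα=-0.2588 sinα=-0.9659 | (6,2) | tMaxX 0.8887 tMaxY 0.4555 | tΔX 3.8637 tΔY 1.0353
    t=0.4555 [y] (6,1)
    t=0.8887 [x] (5,1)
    t=1.4908 [y] (5,0) — stop
  → r_1 = 1.4908
beam 2: φ=-45°, α=345°
  cosα=0.9659 sinα=-0.2588 | (6,2) | tMaxX 0.7972 tMaxY 1.7000 | tΔX 1.0353 tΔY 3.8637
    t=0.7972 [x] (7,2) — stop
  → r_2 = 0.7972
beam 3: φ=45°, α=75°
  cosα=0.2588 sinα=0.9659 | (6,2) | tMaxX 2.9751 tMaxY 0.5798 | tΔX 3.8637 tΔY 1.0353
    t=0.5798 [y] (6,3)
    t=1.6150 [y] (6,4)
    t=2.6503 [y] (6,5) — stop
  → r_3 = 2.6503
beam 4: φ=135°, α=165°
  cosα=-0.9659 sinα=0.2588 | (6,2) | tMaxX 0.2381 tMaxY 2.1637 | tΔX 1.0353 tΔY 3.8637
    t=0.2381 [x] (5,2)
    t=1.2734 [x] (4,2)
    t=2.1637 [y] (4,3)
    t=2.3087 [x] (3,3)
    t=3.3439 [x] (2,3)
    t=4.3792 [x] (1,3)
    t=5.4145 [x] (0,3) — stop
  → r_4 = 5.4145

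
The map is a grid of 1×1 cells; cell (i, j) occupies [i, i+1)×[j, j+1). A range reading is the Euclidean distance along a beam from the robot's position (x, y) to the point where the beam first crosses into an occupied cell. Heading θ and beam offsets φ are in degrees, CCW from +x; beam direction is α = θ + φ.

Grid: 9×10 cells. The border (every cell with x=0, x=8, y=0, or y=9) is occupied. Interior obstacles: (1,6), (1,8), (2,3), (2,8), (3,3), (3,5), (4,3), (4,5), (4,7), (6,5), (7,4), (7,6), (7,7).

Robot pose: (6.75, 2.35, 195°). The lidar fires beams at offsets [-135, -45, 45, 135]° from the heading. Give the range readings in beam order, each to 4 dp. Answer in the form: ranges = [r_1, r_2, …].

ranges = [1.9053, 2.0207, 1.5588, 1.4434]

beam 1: φ=-135°, α=60°
  cosα=0.5000 sinα=0.8660 | (6,2) | tMaxX 0.5000 tMaxY 0.7506 | tΔX 2.0000 tΔY 1.1547
    t=0.5000 [x] (7,2)
    t=0.7506 [y] (7,3)
    t=1.9053 [y] (7,4) — stop
  → r_1 = 1.9053
beam 2: φ=-45°, α=150°
  cosα=-0.8660 sinα=0.5000 | (6,2) | tMaxX 0.8660 tMaxY 1.3000 | tΔX 1.1547 tΔY 2.0000
    t=0.8660 [x] (5,2)
    t=1.3000 [y] (5,3)
    t=2.0207 [x] (4,3) — stop
  → r_2 = 2.0207
beam 3: φ=45°, α=240°
  cosα=-0.5000 sinα=-0.8660 | (6,2) | tMaxX 1.5000 tMaxY 0.4041 | tΔX 2.0000 tΔY 1.1547
    t=0.4041 [y] (6,1)
    t=1.5000 [x] (5,1)
    t=1.5588 [y] (5,0) — stop
  → r_3 = 1.5588
beam 4: φ=135°, α=330°
  cosα=0.8660 sinα=-0.5000 | (6,2) | tMaxX 0.2887 tMaxY 0.7000 | tΔX 1.1547 tΔY 2.0000
    t=0.2887 [x] (7,2)
    t=0.7000 [y] (7,1)
    t=1.4434 [x] (8,1) — stop
  → r_4 = 1.4434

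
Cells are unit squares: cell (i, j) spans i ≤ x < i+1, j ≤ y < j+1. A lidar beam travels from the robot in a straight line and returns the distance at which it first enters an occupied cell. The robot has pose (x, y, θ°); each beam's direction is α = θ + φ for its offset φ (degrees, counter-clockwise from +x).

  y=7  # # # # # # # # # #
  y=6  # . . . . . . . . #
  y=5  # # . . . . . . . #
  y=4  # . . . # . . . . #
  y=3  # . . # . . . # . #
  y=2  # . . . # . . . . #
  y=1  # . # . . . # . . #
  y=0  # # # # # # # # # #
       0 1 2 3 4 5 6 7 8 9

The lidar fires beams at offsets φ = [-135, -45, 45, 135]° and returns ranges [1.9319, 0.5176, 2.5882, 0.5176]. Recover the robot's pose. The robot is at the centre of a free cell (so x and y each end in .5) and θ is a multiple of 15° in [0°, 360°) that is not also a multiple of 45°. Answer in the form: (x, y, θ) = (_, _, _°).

(x, y, θ) = (8.5, 3.5, 210°)

The pose lattice has 41·16 = 656 candidates. Test each by forward raycasting.
  (1.5, 1.5, 240°): beam 3 = 0.5176 ≠ 2.5882 ✗
  (2.5, 3.5, 105°): beam 1 = 0.5774 ≠ 1.9319 ✗
  (6.5, 6.5, 195°): beam 1 = 0.5774 ≠ 1.9319 ✗
  (7.5, 5.5, 15°): beam 1 = 5.1962 ≠ 1.9319 ✗
  …
  (8.5, 3.5, 210°): r_1=1.9319, r_2=0.5176, r_3=2.5882, r_4=0.5176 — all match ✓
No second candidate reproduces the full scan.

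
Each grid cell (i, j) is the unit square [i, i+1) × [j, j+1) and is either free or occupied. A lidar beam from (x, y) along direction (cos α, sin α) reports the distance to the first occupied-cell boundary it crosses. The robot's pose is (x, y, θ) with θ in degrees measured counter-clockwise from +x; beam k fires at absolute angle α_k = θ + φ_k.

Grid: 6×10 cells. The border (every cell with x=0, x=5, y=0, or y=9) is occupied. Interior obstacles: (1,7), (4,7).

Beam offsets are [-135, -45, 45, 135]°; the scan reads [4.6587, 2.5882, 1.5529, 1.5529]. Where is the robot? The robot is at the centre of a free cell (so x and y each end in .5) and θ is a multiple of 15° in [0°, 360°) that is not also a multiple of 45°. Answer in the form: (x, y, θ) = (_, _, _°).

(x, y, θ) = (3.5, 2.5, 210°)

Candidates: 30 free-cell centres × 16 headings = 480 poses. Raycast each; keep the one whose scan matches to 4 dp.
  (4.5, 1.5, 105°): beam 1 = 0.5774 ≠ 4.6587 ✗
  (3.5, 1.5, 150°): beam 1 = 1.5529 ≠ 4.6587 ✗
  (4.5, 8.5, 300°): beam 1 = 1.9319 ≠ 4.6587 ✗
  (4.5, 3.5, 195°): beam 1 = 1.0000 ≠ 4.6587 ✗
  …
  (3.5, 2.5, 210°): r_1=4.6587, r_2=2.5882, r_3=1.5529, r_4=1.5529 — all match ✓
Only this pose fits every beam.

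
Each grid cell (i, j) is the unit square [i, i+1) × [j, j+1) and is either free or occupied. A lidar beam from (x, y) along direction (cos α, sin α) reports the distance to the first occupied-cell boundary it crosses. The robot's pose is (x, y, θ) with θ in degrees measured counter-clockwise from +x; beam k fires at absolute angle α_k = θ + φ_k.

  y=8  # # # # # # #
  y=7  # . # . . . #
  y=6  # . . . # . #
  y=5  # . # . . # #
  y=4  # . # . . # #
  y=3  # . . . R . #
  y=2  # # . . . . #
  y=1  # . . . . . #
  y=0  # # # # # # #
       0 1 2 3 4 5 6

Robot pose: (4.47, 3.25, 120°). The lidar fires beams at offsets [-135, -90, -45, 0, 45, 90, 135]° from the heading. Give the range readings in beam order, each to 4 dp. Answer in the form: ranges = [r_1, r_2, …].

ranges = [1.5840, 1.5000, 2.0478, 2.9400, 3.5924, 4.0068, 2.3294]

beam 1: φ=-135°, α=345°
  d=(0.9659,-0.2588)  start (4,3)  tX=0.5487 tY=0.9659  stride 1/|dx|=1.0353 1/|dy|=3.8637
    cross x-line → (5,3), t=0.5487
    cross y-line → (5,2), t=0.9659
    cross x-line → (6,2), t=1.5840 (wall)
  → r_1 = 1.5840
beam 2: φ=-90°, α=30°
  d=(0.8660,0.5000)  start (4,3)  tX=0.6120 tY=1.5000  stride 1/|dx|=1.1547 1/|dy|=2.0000
    cross x-line → (5,3), t=0.6120
    cross y-line → (5,4), t=1.5000 (wall)
  → r_2 = 1.5000
beam 3: φ=-45°, α=75°
  d=(0.2588,0.9659)  start (4,3)  tX=2.0478 tY=0.7765  stride 1/|dx|=3.8637 1/|dy|=1.0353
    cross y-line → (4,4), t=0.7765
    cross y-line → (4,5), t=1.8117
    cross x-line → (5,5), t=2.0478 (wall)
  → r_3 = 2.0478
beam 4: φ=0°, α=120°
  d=(-0.5000,0.8660)  start (4,3)  tX=0.9400 tY=0.8660  stride 1/|dx|=2.0000 1/|dy|=1.1547
    cross y-line → (4,4), t=0.8660
    cross x-line → (3,4), t=0.9400
    cross y-line → (3,5), t=2.0207
    cross x-line → (2,5), t=2.9400 (wall)
  → r_4 = 2.9400
beam 5: φ=45°, α=165°
  d=(-0.9659,0.2588)  start (4,3)  tX=0.4866 tY=2.8978  stride 1/|dx|=1.0353 1/|dy|=3.8637
    cross x-line → (3,3), t=0.4866
    cross x-line → (2,3), t=1.5219
    cross x-line → (1,3), t=2.5571
    cross y-line → (1,4), t=2.8978
    cross x-line → (0,4), t=3.5924 (wall)
  → r_5 = 3.5924
beam 6: φ=90°, α=210°
  d=(-0.8660,-0.5000)  start (4,3)  tX=0.5427 tY=0.5000  stride 1/|dx|=1.1547 1/|dy|=2.0000
    cross y-line → (4,2), t=0.5000
    cross x-line → (3,2), t=0.5427
    cross x-line → (2,2), t=1.6974
    cross y-line → (2,1), t=2.5000
    cross x-line → (1,1), t=2.8521
    cross x-line → (0,1), t=4.0068 (wall)
  → r_6 = 4.0068
beam 7: φ=135°, α=255°
  d=(-0.2588,-0.9659)  start (4,3)  tX=1.8159 tY=0.2588  stride 1/|dx|=3.8637 1/|dy|=1.0353
    cross y-line → (4,2), t=0.2588
    cross y-line → (4,1), t=1.2941
    cross x-line → (3,1), t=1.8159
    cross y-line → (3,0), t=2.3294 (wall)
  → r_7 = 2.3294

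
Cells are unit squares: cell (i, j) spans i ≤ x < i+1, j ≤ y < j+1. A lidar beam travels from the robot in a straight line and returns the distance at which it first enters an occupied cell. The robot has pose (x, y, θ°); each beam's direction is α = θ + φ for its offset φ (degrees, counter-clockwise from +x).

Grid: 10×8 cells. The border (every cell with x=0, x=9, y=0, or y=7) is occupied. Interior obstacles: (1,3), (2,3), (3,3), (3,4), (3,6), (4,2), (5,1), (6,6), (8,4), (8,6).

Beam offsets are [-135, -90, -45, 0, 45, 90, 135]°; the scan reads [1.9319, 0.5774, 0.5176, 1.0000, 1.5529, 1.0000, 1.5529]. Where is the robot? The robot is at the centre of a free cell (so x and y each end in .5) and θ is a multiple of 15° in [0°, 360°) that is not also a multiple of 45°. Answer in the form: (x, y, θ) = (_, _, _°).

(x, y, θ) = (3.5, 1.5, 330°)

Enumerate (i+0.5, j+0.5, θ) over the 38 free cells and 16 admissible headings. For each, cast all 7 beams and compare to the given ranges.
  (5.5, 4.5, 15°): beam 1 = 1.7321 ≠ 1.9319 ✗
  (6.5, 3.5, 330°): beam 2 = 1.7321 ≠ 0.5774 ✗
  (6.5, 2.5, 15°): beam 1 = 1.0000 ≠ 1.9319 ✗
  (7.5, 5.5, 255°): beam 1 = 1.0000 ≠ 1.9319 ✗
  (5.5, 3.5, 15°): beam 1 = 1.0000 ≠ 1.9319 ✗
  …
  (3.5, 1.5, 330°): r_1=1.9319, r_2=0.5774, r_3=0.5176, r_4=1.0000, r_5=1.5529, r_6=1.0000, r_7=1.5529 — all match ✓
No second candidate reproduces the full scan.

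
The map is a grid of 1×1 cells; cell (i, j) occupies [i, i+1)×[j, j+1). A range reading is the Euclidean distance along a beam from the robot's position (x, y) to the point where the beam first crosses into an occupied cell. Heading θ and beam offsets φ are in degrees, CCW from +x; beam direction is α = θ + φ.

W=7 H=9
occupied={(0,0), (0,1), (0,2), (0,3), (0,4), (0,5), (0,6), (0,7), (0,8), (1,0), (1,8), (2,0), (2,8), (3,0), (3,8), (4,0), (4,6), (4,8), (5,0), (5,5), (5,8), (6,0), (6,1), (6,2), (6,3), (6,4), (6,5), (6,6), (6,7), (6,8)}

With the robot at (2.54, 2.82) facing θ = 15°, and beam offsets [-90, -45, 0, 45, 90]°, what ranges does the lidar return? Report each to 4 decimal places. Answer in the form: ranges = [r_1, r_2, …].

beam 1: φ=-90°, α=285°
  d=(0.2588,-0.9659)  start (2,2)  tX=1.7773 tY=0.8489  stride 1/|dx|=3.8637 1/|dy|=1.0353
    cross y-line → (2,1), t=0.8489
    cross x-line → (3,1), t=1.7773
    cross y-line → (3,0), t=1.8842 (wall)
  → r_1 = 1.8842
beam 2: φ=-45°, α=330°
  d=(0.8660,-0.5000)  start (2,2)  tX=0.5312 tY=1.6400  stride 1/|dx|=1.1547 1/|dy|=2.0000
    cross x-line → (3,2), t=0.5312
    cross y-line → (3,1), t=1.6400
    cross x-line → (4,1), t=1.6859
    cross x-line → (5,1), t=2.8406
    cross y-line → (5,0), t=3.6400 (wall)
  → r_2 = 3.6400
beam 3: φ=0°, α=15°
  d=(0.9659,0.2588)  start (2,2)  tX=0.4762 tY=0.6955  stride 1/|dx|=1.0353 1/|dy|=3.8637
    cross x-line → (3,2), t=0.4762
    cross y-line → (3,3), t=0.6955
    cross x-line → (4,3), t=1.5115
    cross x-line → (5,3), t=2.5468
    cross x-line → (6,3), t=3.5821 (wall)
  → r_3 = 3.5821
beam 4: φ=45°, α=60°
  d=(0.5000,0.8660)  start (2,2)  tX=0.9200 tY=0.2078  stride 1/|dx|=2.0000 1/|dy|=1.1547
    cross y-line → (2,3), t=0.2078
    cross x-line → (3,3), t=0.9200
    cross y-line → (3,4), t=1.3625
    cross y-line → (3,5), t=2.5172
    cross x-line → (4,5), t=2.9200
    cross y-line → (4,6), t=3.6719 (wall)
  → r_4 = 3.6719
beam 5: φ=90°, α=105°
  d=(-0.2588,0.9659)  start (2,2)  tX=2.0864 tY=0.1863  stride 1/|dx|=3.8637 1/|dy|=1.0353
    cross y-line → (2,3), t=0.1863
    cross y-line → (2,4), t=1.2216
    cross x-line → (1,4), t=2.0864
    cross y-line → (1,5), t=2.2569
    cross y-line → (1,6), t=3.2922
    cross y-line → (1,7), t=4.3275
    cross y-line → (1,8), t=5.3627 (wall)
  → r_5 = 5.3627

ranges = [1.8842, 3.6400, 3.5821, 3.6719, 5.3627]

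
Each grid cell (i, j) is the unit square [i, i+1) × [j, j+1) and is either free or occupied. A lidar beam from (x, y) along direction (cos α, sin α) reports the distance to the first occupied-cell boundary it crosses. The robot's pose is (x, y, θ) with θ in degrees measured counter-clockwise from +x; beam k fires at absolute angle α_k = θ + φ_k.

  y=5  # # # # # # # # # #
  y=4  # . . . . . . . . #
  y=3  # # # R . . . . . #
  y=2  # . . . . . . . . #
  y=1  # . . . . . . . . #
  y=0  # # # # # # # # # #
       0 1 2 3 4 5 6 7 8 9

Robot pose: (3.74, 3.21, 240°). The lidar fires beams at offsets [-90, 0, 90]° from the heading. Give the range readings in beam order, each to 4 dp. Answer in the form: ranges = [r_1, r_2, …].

beam 1: φ=-90°, α=150°
  dir = (cos 150°, sin 150°) = (-0.8660, 0.5000); from cell (3,3)
  next x-line at t=0.8545, next y-line at t=1.5800; Δt_x=1.1547, Δt_y=2.0000
    x: enter (2,3) at t=0.8545 ← occupied
  → r_1 = 0.8545
beam 2: φ=0°, α=240°
  dir = (cos 240°, sin 240°) = (-0.5000, -0.8660); from cell (3,3)
  next x-line at t=1.4800, next y-line at t=0.2425; Δt_x=2.0000, Δt_y=1.1547
    y: enter (3,2) at t=0.2425
    y: enter (3,1) at t=1.3972
    x: enter (2,1) at t=1.4800
    y: enter (2,0) at t=2.5519 ← occupied
  → r_2 = 2.5519
beam 3: φ=90°, α=330°
  dir = (cos 330°, sin 330°) = (0.8660, -0.5000); from cell (3,3)
  next x-line at t=0.3002, next y-line at t=0.4200; Δt_x=1.1547, Δt_y=2.0000
    x: enter (4,3) at t=0.3002
    y: enter (4,2) at t=0.4200
    x: enter (5,2) at t=1.4549
    y: enter (5,1) at t=2.4200
    x: enter (6,1) at t=2.6096
    x: enter (7,1) at t=3.7643
    y: enter (7,0) at t=4.4200 ← occupied
  → r_3 = 4.4200

ranges = [0.8545, 2.5519, 4.4200]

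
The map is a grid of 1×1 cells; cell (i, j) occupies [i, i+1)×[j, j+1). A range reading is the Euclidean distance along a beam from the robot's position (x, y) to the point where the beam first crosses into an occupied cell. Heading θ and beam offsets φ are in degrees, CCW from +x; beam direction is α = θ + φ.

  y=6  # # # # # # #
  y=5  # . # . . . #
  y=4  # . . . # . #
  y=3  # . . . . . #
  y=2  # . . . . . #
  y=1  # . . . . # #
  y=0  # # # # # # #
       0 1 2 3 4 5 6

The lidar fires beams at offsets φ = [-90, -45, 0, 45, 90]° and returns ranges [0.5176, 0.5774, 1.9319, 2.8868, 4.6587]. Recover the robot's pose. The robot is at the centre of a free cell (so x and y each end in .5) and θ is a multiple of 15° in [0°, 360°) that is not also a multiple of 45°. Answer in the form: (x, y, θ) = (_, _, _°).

Enumerate (i+0.5, j+0.5, θ) over the 22 free cells and 16 admissible headings. For each, cast all 5 beams and compare to the given ranges.
  (4.5, 5.5, 150°): beam 1 = 0.5774 ≠ 0.5176 ✗
  (4.5, 3.5, 15°): beam 1 = 1.9319 ≠ 0.5176 ✗
  (3.5, 4.5, 105°): beam 2 = 1.7321 ≠ 0.5774 ✗
  (4.5, 2.5, 105°): beam 1 = 1.5529 ≠ 0.5176 ✗
  …
  (1.5, 3.5, 255°): r_1=0.5176, r_2=0.5774, r_3=1.9319, r_4=2.8868, r_5=4.6587 — all match ✓
No second candidate reproduces the full scan.

(x, y, θ) = (1.5, 3.5, 255°)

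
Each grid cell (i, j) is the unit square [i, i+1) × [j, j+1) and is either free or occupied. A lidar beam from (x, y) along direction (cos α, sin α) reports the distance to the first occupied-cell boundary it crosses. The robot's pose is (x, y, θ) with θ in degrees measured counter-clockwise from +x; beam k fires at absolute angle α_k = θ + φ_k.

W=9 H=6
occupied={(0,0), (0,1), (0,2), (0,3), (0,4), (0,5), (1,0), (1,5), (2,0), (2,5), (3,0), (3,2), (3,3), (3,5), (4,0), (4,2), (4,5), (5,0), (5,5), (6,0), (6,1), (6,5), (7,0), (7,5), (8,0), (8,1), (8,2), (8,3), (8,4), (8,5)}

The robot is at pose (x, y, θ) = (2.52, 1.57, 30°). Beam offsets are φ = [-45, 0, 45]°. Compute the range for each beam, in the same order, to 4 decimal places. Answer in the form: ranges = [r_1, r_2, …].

ranges = [2.2023, 0.8600, 1.8546]

beam 1: φ=-45°, α=345°
  d=(0.9659,-0.2588)  start (2,1)  tX=0.4969 tY=2.2023  stride 1/|dx|=1.0353 1/|dy|=3.8637
    cross x-line → (3,1), t=0.4969
    cross x-line → (4,1), t=1.5322
    cross y-line → (4,0), t=2.2023 (wall)
  → r_1 = 2.2023
beam 2: φ=0°, α=30°
  d=(0.8660,0.5000)  start (2,1)  tX=0.5543 tY=0.8600  stride 1/|dx|=1.1547 1/|dy|=2.0000
    cross x-line → (3,1), t=0.5543
    cross y-line → (3,2), t=0.8600 (wall)
  → r_2 = 0.8600
beam 3: φ=45°, α=75°
  d=(0.2588,0.9659)  start (2,1)  tX=1.8546 tY=0.4452  stride 1/|dx|=3.8637 1/|dy|=1.0353
    cross y-line → (2,2), t=0.4452
    cross y-line → (2,3), t=1.4804
    cross x-line → (3,3), t=1.8546 (wall)
  → r_3 = 1.8546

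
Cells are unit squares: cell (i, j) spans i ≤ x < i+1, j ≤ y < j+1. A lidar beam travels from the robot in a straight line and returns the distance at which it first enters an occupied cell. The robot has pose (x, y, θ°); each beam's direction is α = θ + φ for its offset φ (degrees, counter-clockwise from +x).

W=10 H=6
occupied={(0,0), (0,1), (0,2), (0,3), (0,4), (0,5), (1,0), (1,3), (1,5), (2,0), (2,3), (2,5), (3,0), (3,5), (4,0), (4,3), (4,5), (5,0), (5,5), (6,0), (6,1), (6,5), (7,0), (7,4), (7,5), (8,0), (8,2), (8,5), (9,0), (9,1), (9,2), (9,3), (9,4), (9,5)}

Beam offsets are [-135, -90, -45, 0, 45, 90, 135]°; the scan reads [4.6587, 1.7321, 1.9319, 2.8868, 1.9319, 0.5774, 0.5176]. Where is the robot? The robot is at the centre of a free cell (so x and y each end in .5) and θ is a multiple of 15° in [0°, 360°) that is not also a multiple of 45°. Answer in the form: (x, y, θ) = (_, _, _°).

Enumerate (i+0.5, j+0.5, θ) over the 26 free cells and 16 admissible headings. For each, cast all 7 beams and compare to the given ranges.
  (5.5, 4.5, 330°): beam 1 = 2.5882 ≠ 4.6587 ✗
  (8.5, 4.5, 75°): beam 1 = 1.0000 ≠ 4.6587 ✗
  (3.5, 1.5, 60°): beam 1 = 0.5176 ≠ 4.6587 ✗
  …
  (3.5, 1.5, 150°): r_1=4.6587, r_2=1.7321, r_3=1.9319, r_4=2.8868, r_5=1.9319, r_6=0.5774, r_7=0.5176 — all match ✓
Unique over the lattice → pose = (3.5, 1.5, 150°).

(x, y, θ) = (3.5, 1.5, 150°)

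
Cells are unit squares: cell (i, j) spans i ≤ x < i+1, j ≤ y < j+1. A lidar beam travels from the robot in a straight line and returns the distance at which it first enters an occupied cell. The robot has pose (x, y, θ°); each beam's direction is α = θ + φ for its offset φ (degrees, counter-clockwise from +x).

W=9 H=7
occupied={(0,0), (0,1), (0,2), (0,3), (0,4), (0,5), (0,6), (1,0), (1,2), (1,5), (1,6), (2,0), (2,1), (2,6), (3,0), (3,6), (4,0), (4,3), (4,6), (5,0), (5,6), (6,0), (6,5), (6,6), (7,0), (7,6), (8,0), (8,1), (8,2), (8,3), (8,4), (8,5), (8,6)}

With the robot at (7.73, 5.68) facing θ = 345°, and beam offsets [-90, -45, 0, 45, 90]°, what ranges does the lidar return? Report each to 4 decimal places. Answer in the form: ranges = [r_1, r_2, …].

beam 1: φ=-90°, α=255°
  d=(-0.2588,-0.9659)  start (7,5)  tX=2.8205 tY=0.7040  stride 1/|dx|=3.8637 1/|dy|=1.0353
    cross y-line → (7,4), t=0.7040
    cross y-line → (7,3), t=1.7393
    cross y-line → (7,2), t=2.7745
    cross x-line → (6,2), t=2.8205
    cross y-line → (6,1), t=3.8098
    cross y-line → (6,0), t=4.8451 (wall)
  → r_1 = 4.8451
beam 2: φ=-45°, α=300°
  d=(0.5000,-0.8660)  start (7,5)  tX=0.5400 tY=0.7852  stride 1/|dx|=2.0000 1/|dy|=1.1547
    cross x-line → (8,5), t=0.5400 (wall)
  → r_2 = 0.5400
beam 3: φ=0°, α=345°
  d=(0.9659,-0.2588)  start (7,5)  tX=0.2795 tY=2.6273  stride 1/|dx|=1.0353 1/|dy|=3.8637
    cross x-line → (8,5), t=0.2795 (wall)
  → r_3 = 0.2795
beam 4: φ=45°, α=30°
  d=(0.8660,0.5000)  start (7,5)  tX=0.3118 tY=0.6400  stride 1/|dx|=1.1547 1/|dy|=2.0000
    cross x-line → (8,5), t=0.3118 (wall)
  → r_4 = 0.3118
beam 5: φ=90°, α=75°
  d=(0.2588,0.9659)  start (7,5)  tX=1.0432 tY=0.3313  stride 1/|dx|=3.8637 1/|dy|=1.0353
    cross y-line → (7,6), t=0.3313 (wall)
  → r_5 = 0.3313

ranges = [4.8451, 0.5400, 0.2795, 0.3118, 0.3313]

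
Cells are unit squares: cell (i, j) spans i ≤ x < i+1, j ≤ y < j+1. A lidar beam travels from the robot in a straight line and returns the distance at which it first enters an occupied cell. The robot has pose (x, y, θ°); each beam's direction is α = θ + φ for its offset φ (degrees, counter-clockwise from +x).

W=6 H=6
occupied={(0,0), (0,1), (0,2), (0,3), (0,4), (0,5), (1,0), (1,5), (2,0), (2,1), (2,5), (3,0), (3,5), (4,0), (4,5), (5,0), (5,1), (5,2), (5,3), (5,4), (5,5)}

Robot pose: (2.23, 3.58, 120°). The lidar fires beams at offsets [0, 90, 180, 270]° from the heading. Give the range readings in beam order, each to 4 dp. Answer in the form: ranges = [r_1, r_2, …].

ranges = [1.6397, 1.4203, 2.9791, 2.8400]

beam 1: φ=0°, α=120°
  cosα=-0.5000 sinα=0.8660 | (2,3) | tMaxX 0.4600 tMaxY 0.4850 | tΔX 2.0000 tΔY 1.1547
    t=0.4600 [x] (1,3)
    t=0.4850 [y] (1,4)
    t=1.6397 [y] (1,5) — stop
  → r_1 = 1.6397
beam 2: φ=90°, α=210°
  cosα=-0.8660 sinα=-0.5000 | (2,3) | tMaxX 0.2656 tMaxY 1.1600 | tΔX 1.1547 tΔY 2.0000
    t=0.2656 [x] (1,3)
    t=1.1600 [y] (1,2)
    t=1.4203 [x] (0,2) — stop
  → r_2 = 1.4203
beam 3: φ=180°, α=300°
  cosα=0.5000 sinα=-0.8660 | (2,3) | tMaxX 1.5400 tMaxY 0.6697 | tΔX 2.0000 tΔY 1.1547
    t=0.6697 [y] (2,2)
    t=1.5400 [x] (3,2)
    t=1.8244 [y] (3,1)
    t=2.9791 [y] (3,0) — stop
  → r_3 = 2.9791
beam 4: φ=270°, α=30°
  cosα=0.8660 sinα=0.5000 | (2,3) | tMaxX 0.8891 tMaxY 0.8400 | tΔX 1.1547 tΔY 2.0000
    t=0.8400 [y] (2,4)
    t=0.8891 [x] (3,4)
    t=2.0438 [x] (4,4)
    t=2.8400 [y] (4,5) — stop
  → r_4 = 2.8400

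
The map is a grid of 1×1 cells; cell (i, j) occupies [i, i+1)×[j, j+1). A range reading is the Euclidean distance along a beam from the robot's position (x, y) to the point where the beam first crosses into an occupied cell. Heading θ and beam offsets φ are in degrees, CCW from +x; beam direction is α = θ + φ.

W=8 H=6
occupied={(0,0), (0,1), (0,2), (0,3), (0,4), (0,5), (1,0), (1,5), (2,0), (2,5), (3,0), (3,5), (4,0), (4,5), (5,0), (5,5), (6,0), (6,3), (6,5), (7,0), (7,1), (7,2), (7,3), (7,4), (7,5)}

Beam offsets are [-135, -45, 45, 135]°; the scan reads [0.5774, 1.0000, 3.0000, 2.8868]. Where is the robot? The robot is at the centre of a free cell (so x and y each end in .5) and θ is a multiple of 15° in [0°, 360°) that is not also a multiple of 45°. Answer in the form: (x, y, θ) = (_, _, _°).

(x, y, θ) = (1.5, 2.5, 285°)

Enumerate (i+0.5, j+0.5, θ) over the 23 free cells and 16 admissible headings. For each, cast all 4 beams and compare to the given ranges.
  (3.5, 4.5, 15°): beam 1 = 4.0415 ≠ 0.5774 ✗
  (4.5, 4.5, 285°): beam 1 = 1.0000 ≠ 0.5774 ✗
  (6.5, 4.5, 285°): beam 1 = 1.0000 ≠ 0.5774 ✗
  …
  (1.5, 2.5, 285°): r_1=0.5774, r_2=1.0000, r_3=3.0000, r_4=2.8868 — all match ✓
No second candidate reproduces the full scan.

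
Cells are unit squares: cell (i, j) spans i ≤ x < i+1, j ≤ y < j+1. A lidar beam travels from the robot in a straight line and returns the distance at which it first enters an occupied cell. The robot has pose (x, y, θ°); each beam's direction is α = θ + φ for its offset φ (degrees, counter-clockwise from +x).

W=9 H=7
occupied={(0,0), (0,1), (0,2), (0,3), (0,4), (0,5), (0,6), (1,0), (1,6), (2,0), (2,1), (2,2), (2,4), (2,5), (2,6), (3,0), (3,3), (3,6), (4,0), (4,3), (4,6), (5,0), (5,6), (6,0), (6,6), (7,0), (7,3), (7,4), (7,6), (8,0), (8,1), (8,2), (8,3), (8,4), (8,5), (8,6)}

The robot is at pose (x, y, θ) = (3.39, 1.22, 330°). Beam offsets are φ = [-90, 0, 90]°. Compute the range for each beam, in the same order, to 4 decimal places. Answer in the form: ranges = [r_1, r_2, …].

beam 1: φ=-90°, α=240°
  cosα=-0.5000 sinα=-0.8660 | (3,1) | tMaxX 0.7800 tMaxY 0.2540 | tΔX 2.0000 tΔY 1.1547
    t=0.2540 [y] (3,0) — stop
  → r_1 = 0.2540
beam 2: φ=0°, α=330°
  cosα=0.8660 sinα=-0.5000 | (3,1) | tMaxX 0.7044 tMaxY 0.4400 | tΔX 1.1547 tΔY 2.0000
    t=0.4400 [y] (3,0) — stop
  → r_2 = 0.4400
beam 3: φ=90°, α=60°
  cosα=0.5000 sinα=0.8660 | (3,1) | tMaxX 1.2200 tMaxY 0.9007 | tΔX 2.0000 tΔY 1.1547
    t=0.9007 [y] (3,2)
    t=1.2200 [x] (4,2)
    t=2.0554 [y] (4,3) — stop
  → r_3 = 2.0554

ranges = [0.2540, 0.4400, 2.0554]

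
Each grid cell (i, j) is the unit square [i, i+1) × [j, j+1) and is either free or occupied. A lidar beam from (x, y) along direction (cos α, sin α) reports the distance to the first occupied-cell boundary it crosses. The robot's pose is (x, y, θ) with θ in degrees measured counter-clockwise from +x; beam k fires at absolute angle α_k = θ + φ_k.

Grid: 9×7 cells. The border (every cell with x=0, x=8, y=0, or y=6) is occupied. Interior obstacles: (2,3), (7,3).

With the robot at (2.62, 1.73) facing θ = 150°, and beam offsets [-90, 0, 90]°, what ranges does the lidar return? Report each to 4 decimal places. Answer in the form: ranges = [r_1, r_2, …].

ranges = [4.9306, 1.8706, 0.8429]

beam 1: φ=-90°, α=60°
  d=(0.5000,0.8660)  start (2,1)  tX=0.7600 tY=0.3118  stride 1/|dx|=2.0000 1/|dy|=1.1547
    cross y-line → (2,2), t=0.3118
    cross x-line → (3,2), t=0.7600
    cross y-line → (3,3), t=1.4665
    cross y-line → (3,4), t=2.6212
    cross x-line → (4,4), t=2.7600
    cross y-line → (4,5), t=3.7759
    cross x-line → (5,5), t=4.7600
    cross y-line → (5,6), t=4.9306 (wall)
  → r_1 = 4.9306
beam 2: φ=0°, α=150°
  d=(-0.8660,0.5000)  start (2,1)  tX=0.7159 tY=0.5400  stride 1/|dx|=1.1547 1/|dy|=2.0000
    cross y-line → (2,2), t=0.5400
    cross x-line → (1,2), t=0.7159
    cross x-line → (0,2), t=1.8706 (wall)
  → r_2 = 1.8706
beam 3: φ=90°, α=240°
  d=(-0.5000,-0.8660)  start (2,1)  tX=1.2400 tY=0.8429  stride 1/|dx|=2.0000 1/|dy|=1.1547
    cross y-line → (2,0), t=0.8429 (wall)
  → r_3 = 0.8429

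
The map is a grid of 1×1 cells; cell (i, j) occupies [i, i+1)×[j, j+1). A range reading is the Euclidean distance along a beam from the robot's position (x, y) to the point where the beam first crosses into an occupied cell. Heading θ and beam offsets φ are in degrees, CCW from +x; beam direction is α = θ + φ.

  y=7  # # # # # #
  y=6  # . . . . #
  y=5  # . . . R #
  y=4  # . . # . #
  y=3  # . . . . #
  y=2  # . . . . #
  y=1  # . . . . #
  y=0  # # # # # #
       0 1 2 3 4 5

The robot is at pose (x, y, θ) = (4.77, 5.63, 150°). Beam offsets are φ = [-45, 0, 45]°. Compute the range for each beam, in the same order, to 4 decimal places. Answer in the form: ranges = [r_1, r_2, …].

ranges = [1.4183, 2.7400, 3.9030]

beam 1: φ=-45°, α=105°
  dir = (cos 105°, sin 105°) = (-0.2588, 0.9659); from cell (4,5)
  next x-line at t=2.9751, next y-line at t=0.3831; Δt_x=3.8637, Δt_y=1.0353
    y: enter (4,6) at t=0.3831
    y: enter (4,7) at t=1.4183 ← occupied
  → r_1 = 1.4183
beam 2: φ=0°, α=150°
  dir = (cos 150°, sin 150°) = (-0.8660, 0.5000); from cell (4,5)
  next x-line at t=0.8891, next y-line at t=0.7400; Δt_x=1.1547, Δt_y=2.0000
    y: enter (4,6) at t=0.7400
    x: enter (3,6) at t=0.8891
    x: enter (2,6) at t=2.0438
    y: enter (2,7) at t=2.7400 ← occupied
  → r_2 = 2.7400
beam 3: φ=45°, α=195°
  dir = (cos 195°, sin 195°) = (-0.9659, -0.2588); from cell (4,5)
  next x-line at t=0.7972, next y-line at t=2.4341; Δt_x=1.0353, Δt_y=3.8637
    x: enter (3,5) at t=0.7972
    x: enter (2,5) at t=1.8324
    y: enter (2,4) at t=2.4341
    x: enter (1,4) at t=2.8677
    x: enter (0,4) at t=3.9030 ← occupied
  → r_3 = 3.9030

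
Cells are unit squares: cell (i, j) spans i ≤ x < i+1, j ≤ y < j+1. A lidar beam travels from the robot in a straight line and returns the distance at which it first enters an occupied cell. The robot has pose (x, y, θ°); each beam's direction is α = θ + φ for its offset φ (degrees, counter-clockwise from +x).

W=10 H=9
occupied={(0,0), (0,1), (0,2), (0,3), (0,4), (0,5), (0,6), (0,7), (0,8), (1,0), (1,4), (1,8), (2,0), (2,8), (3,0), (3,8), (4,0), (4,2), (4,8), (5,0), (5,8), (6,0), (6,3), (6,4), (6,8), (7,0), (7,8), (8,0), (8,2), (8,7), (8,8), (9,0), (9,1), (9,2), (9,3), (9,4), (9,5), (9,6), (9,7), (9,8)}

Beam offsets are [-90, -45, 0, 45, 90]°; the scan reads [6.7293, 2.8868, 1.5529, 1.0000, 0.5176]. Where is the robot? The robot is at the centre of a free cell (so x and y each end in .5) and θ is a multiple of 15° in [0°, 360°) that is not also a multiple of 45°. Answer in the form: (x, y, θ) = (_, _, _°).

The pose lattice has 50·16 = 800 candidates. Test each by forward raycasting.
  (5.5, 7.5, 120°): beam 1 = 1.0000 ≠ 6.7293 ✗
  (4.5, 6.5, 300°): beam 1 = 3.0000 ≠ 6.7293 ✗
  (8.5, 1.5, 75°): beam 1 = 0.5176 ≠ 6.7293 ✗
  (7.5, 6.5, 285°): beam 1 = 5.7956 ≠ 6.7293 ✗
  …
  (2.5, 1.5, 165°): r_1=6.7293, r_2=2.8868, r_3=1.5529, r_4=1.0000, r_5=0.5176 — all match ✓
Only this pose fits every beam.

(x, y, θ) = (2.5, 1.5, 165°)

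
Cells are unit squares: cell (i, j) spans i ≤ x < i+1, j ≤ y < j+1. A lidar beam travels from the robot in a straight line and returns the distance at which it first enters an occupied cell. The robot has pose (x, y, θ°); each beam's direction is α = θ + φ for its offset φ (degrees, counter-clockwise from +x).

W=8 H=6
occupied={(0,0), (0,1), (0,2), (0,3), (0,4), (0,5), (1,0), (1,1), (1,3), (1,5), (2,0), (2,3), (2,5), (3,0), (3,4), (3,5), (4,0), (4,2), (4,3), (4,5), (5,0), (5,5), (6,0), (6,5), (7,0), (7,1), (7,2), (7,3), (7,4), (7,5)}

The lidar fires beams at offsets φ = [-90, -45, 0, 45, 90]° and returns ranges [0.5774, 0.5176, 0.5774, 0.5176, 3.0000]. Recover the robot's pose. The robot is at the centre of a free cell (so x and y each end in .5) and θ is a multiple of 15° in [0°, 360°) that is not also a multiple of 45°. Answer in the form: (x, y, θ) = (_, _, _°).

Enumerate (i+0.5, j+0.5, θ) over the 18 free cells and 16 admissible headings. For each, cast all 5 beams and compare to the given ranges.
  (2.5, 2.5, 285°): beam 1 = 1.5529 ≠ 0.5774 ✗
  (5.5, 1.5, 120°): beam 1 = 1.7321 ≠ 0.5774 ✗
  (2.5, 1.5, 195°): beam 1 = 1.5529 ≠ 0.5774 ✗
  (3.5, 3.5, 345°): beam 1 = 2.5882 ≠ 0.5774 ✗
  …
  (1.5, 2.5, 240°): r_1=0.5774, r_2=0.5176, r_3=0.5774, r_4=0.5176, r_5=3.0000 — all match ✓
No second candidate reproduces the full scan.

(x, y, θ) = (1.5, 2.5, 240°)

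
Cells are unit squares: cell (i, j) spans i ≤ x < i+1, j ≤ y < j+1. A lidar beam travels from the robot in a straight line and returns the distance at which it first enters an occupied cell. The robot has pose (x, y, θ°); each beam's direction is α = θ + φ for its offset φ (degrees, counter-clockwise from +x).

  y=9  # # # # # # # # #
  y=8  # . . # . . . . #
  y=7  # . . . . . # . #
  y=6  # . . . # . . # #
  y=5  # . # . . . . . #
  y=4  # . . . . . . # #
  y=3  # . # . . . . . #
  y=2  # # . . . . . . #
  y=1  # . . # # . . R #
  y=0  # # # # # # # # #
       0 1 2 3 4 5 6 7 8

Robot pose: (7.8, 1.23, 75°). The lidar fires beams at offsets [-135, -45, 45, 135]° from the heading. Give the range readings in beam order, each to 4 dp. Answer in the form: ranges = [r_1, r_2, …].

beam 1: φ=-135°, α=300°
  d=(0.5000,-0.8660)  start (7,1)  tX=0.4000 tY=0.2656  stride 1/|dx|=2.0000 1/|dy|=1.1547
    cross y-line → (7,0), t=0.2656 (wall)
  → r_1 = 0.2656
beam 2: φ=-45°, α=30°
  d=(0.8660,0.5000)  start (7,1)  tX=0.2309 tY=1.5400  stride 1/|dx|=1.1547 1/|dy|=2.0000
    cross x-line → (8,1), t=0.2309 (wall)
  → r_2 = 0.2309
beam 3: φ=45°, α=120°
  d=(-0.5000,0.8660)  start (7,1)  tX=1.6000 tY=0.8891  stride 1/|dx|=2.0000 1/|dy|=1.1547
    cross y-line → (7,2), t=0.8891
    cross x-line → (6,2), t=1.6000
    cross y-line → (6,3), t=2.0438
    cross y-line → (6,4), t=3.1985
    cross x-line → (5,4), t=3.6000
    cross y-line → (5,5), t=4.3532
    cross y-line → (5,6), t=5.5079
    cross x-line → (4,6), t=5.6000 (wall)
  → r_3 = 5.6000
beam 4: φ=135°, α=210°
  d=(-0.8660,-0.5000)  start (7,1)  tX=0.9238 tY=0.4600  stride 1/|dx|=1.1547 1/|dy|=2.0000
    cross y-line → (7,0), t=0.4600 (wall)
  → r_4 = 0.4600

ranges = [0.2656, 0.2309, 5.6000, 0.4600]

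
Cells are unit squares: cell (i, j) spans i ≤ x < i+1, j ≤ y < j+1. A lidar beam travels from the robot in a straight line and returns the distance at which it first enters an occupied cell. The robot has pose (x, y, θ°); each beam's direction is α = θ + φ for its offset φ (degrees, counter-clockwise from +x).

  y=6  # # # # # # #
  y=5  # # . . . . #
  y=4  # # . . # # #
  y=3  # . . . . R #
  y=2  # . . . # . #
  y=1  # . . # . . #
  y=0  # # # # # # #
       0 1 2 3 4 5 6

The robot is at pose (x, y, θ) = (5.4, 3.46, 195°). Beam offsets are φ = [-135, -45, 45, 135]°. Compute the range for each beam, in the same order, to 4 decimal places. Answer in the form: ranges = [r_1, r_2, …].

ranges = [0.6235, 1.0800, 0.8000, 0.6928]

beam 1: φ=-135°, α=60°
  cosα=0.5000 sinα=0.8660 | (5,3) | tMaxX 1.2000 tMaxY 0.6235 | tΔX 2.0000 tΔY 1.1547
    t=0.6235 [y] (5,4) — stop
  → r_1 = 0.6235
beam 2: φ=-45°, α=150°
  cosα=-0.8660 sinα=0.5000 | (5,3) | tMaxX 0.4619 tMaxY 1.0800 | tΔX 1.1547 tΔY 2.0000
    t=0.4619 [x] (4,3)
    t=1.0800 [y] (4,4) — stop
  → r_2 = 1.0800
beam 3: φ=45°, α=240°
  cosα=-0.5000 sinα=-0.8660 | (5,3) | tMaxX 0.8000 tMaxY 0.5312 | tΔX 2.0000 tΔY 1.1547
    t=0.5312 [y] (5,2)
    t=0.8000 [x] (4,2) — stop
  → r_3 = 0.8000
beam 4: φ=135°, α=330°
  cosα=0.8660 sinα=-0.5000 | (5,3) | tMaxX 0.6928 tMaxY 0.9200 | tΔX 1.1547 tΔY 2.0000
    t=0.6928 [x] (6,3) — stop
  → r_4 = 0.6928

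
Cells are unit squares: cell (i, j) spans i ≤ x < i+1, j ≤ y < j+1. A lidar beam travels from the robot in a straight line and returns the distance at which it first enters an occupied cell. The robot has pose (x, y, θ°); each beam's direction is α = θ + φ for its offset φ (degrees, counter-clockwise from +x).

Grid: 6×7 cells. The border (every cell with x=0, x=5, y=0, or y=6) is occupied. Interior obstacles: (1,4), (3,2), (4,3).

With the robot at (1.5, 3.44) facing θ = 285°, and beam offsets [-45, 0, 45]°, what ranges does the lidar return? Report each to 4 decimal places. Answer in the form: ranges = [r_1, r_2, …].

ranges = [1.0000, 2.5261, 1.7321]

beam 1: φ=-45°, α=240°
  dir = (cos 240°, sin 240°) = (-0.5000, -0.8660); from cell (1,3)
  next x-line at t=1.0000, next y-line at t=0.5081; Δt_x=2.0000, Δt_y=1.1547
    y: enter (1,2) at t=0.5081
    x: enter (0,2) at t=1.0000 ← occupied
  → r_1 = 1.0000
beam 2: φ=0°, α=285°
  dir = (cos 285°, sin 285°) = (0.2588, -0.9659); from cell (1,3)
  next x-line at t=1.9319, next y-line at t=0.4555; Δt_x=3.8637, Δt_y=1.0353
    y: enter (1,2) at t=0.4555
    y: enter (1,1) at t=1.4908
    x: enter (2,1) at t=1.9319
    y: enter (2,0) at t=2.5261 ← occupied
  → r_2 = 2.5261
beam 3: φ=45°, α=330°
  dir = (cos 330°, sin 330°) = (0.8660, -0.5000); from cell (1,3)
  next x-line at t=0.5774, next y-line at t=0.8800; Δt_x=1.1547, Δt_y=2.0000
    x: enter (2,3) at t=0.5774
    y: enter (2,2) at t=0.8800
    x: enter (3,2) at t=1.7321 ← occupied
  → r_3 = 1.7321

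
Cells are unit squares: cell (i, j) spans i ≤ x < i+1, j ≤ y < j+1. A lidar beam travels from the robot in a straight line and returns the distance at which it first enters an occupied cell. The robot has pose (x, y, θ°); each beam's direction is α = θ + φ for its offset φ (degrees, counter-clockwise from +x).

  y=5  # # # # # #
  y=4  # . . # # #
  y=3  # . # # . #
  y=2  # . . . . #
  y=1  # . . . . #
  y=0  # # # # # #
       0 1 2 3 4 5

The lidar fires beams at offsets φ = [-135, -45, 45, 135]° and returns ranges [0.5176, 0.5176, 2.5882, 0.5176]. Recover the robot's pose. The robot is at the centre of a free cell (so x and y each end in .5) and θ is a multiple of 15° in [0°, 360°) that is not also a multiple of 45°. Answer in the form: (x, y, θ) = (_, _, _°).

Candidates: 12 free-cell centres × 16 headings = 192 poses. Raycast each; keep the one whose scan matches to 4 dp.
  (2.5, 2.5, 105°): beam 1 = 2.8868 ≠ 0.5176 ✗
  (3.5, 1.5, 240°): beam 1 = 1.5529 ≠ 0.5176 ✗
  (3.5, 2.5, 330°): beam 1 = 2.5882 ≠ 0.5176 ✗
  (4.5, 2.5, 255°): beam 1 = 1.0000 ≠ 0.5176 ✗
  (3.5, 2.5, 120°): beam 1 = 1.5529 ≠ 0.5176 ✗
  …
  (4.5, 3.5, 210°): r_1=0.5176, r_2=0.5176, r_3=2.5882, r_4=0.5176 — all match ✓
Unique over the lattice → pose = (4.5, 3.5, 210°).

(x, y, θ) = (4.5, 3.5, 210°)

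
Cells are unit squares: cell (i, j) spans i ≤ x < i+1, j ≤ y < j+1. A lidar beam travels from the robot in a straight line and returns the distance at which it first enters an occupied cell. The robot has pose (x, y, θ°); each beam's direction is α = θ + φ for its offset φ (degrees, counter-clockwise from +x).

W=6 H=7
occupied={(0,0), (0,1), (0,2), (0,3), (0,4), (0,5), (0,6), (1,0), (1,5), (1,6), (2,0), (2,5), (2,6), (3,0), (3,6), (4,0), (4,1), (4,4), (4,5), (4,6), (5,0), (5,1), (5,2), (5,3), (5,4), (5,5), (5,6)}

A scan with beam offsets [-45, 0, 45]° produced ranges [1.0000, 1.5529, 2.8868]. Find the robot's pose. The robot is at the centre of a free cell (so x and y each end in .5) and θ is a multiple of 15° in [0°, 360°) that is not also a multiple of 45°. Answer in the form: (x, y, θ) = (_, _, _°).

The pose lattice has 15·16 = 240 candidates. Test each by forward raycasting.
  (1.5, 3.5, 300°): beam 1 = 1.9319 ≠ 1.0000 ✗
  (3.5, 5.5, 330°): beam 1 = 3.6235 ≠ 1.0000 ✗
  (1.5, 2.5, 150°): beam 1 = 1.9319 ≠ 1.0000 ✗
  (1.5, 4.5, 300°): beam 1 = 1.9319 ≠ 1.0000 ✗
  …
  (1.5, 2.5, 285°): r_1=1.0000, r_2=1.5529, r_3=2.8868 — all match ✓
No second candidate reproduces the full scan.

(x, y, θ) = (1.5, 2.5, 285°)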